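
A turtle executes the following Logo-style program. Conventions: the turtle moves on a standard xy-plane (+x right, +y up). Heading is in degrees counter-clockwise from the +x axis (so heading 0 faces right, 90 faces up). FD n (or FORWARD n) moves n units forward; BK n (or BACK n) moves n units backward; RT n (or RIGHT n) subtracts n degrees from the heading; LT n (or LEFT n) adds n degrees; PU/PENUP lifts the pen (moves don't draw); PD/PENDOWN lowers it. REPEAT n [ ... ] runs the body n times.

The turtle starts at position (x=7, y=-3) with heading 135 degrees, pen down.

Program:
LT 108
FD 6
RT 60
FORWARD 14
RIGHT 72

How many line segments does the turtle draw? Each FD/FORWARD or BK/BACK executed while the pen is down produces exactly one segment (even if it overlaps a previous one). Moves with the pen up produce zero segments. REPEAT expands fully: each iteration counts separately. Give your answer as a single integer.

Answer: 2

Derivation:
Executing turtle program step by step:
Start: pos=(7,-3), heading=135, pen down
LT 108: heading 135 -> 243
FD 6: (7,-3) -> (4.276,-8.346) [heading=243, draw]
RT 60: heading 243 -> 183
FD 14: (4.276,-8.346) -> (-9.705,-9.079) [heading=183, draw]
RT 72: heading 183 -> 111
Final: pos=(-9.705,-9.079), heading=111, 2 segment(s) drawn
Segments drawn: 2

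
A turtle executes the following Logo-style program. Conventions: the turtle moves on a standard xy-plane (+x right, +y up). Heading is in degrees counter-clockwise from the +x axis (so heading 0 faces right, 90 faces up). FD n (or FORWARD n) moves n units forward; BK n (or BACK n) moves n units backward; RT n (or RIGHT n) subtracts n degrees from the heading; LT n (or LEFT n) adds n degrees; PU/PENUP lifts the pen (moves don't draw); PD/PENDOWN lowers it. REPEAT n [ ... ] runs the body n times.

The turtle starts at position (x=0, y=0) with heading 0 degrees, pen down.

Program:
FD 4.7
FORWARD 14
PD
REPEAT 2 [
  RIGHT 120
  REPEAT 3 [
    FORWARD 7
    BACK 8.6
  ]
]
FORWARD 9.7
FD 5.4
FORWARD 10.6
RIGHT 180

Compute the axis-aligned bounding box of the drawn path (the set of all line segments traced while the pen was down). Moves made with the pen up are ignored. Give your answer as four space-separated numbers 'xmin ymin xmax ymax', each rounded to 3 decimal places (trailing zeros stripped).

Answer: 0 -6.062 23.5 22.257

Derivation:
Executing turtle program step by step:
Start: pos=(0,0), heading=0, pen down
FD 4.7: (0,0) -> (4.7,0) [heading=0, draw]
FD 14: (4.7,0) -> (18.7,0) [heading=0, draw]
PD: pen down
REPEAT 2 [
  -- iteration 1/2 --
  RT 120: heading 0 -> 240
  REPEAT 3 [
    -- iteration 1/3 --
    FD 7: (18.7,0) -> (15.2,-6.062) [heading=240, draw]
    BK 8.6: (15.2,-6.062) -> (19.5,1.386) [heading=240, draw]
    -- iteration 2/3 --
    FD 7: (19.5,1.386) -> (16,-4.677) [heading=240, draw]
    BK 8.6: (16,-4.677) -> (20.3,2.771) [heading=240, draw]
    -- iteration 3/3 --
    FD 7: (20.3,2.771) -> (16.8,-3.291) [heading=240, draw]
    BK 8.6: (16.8,-3.291) -> (21.1,4.157) [heading=240, draw]
  ]
  -- iteration 2/2 --
  RT 120: heading 240 -> 120
  REPEAT 3 [
    -- iteration 1/3 --
    FD 7: (21.1,4.157) -> (17.6,10.219) [heading=120, draw]
    BK 8.6: (17.6,10.219) -> (21.9,2.771) [heading=120, draw]
    -- iteration 2/3 --
    FD 7: (21.9,2.771) -> (18.4,8.833) [heading=120, draw]
    BK 8.6: (18.4,8.833) -> (22.7,1.386) [heading=120, draw]
    -- iteration 3/3 --
    FD 7: (22.7,1.386) -> (19.2,7.448) [heading=120, draw]
    BK 8.6: (19.2,7.448) -> (23.5,0) [heading=120, draw]
  ]
]
FD 9.7: (23.5,0) -> (18.65,8.4) [heading=120, draw]
FD 5.4: (18.65,8.4) -> (15.95,13.077) [heading=120, draw]
FD 10.6: (15.95,13.077) -> (10.65,22.257) [heading=120, draw]
RT 180: heading 120 -> 300
Final: pos=(10.65,22.257), heading=300, 17 segment(s) drawn

Segment endpoints: x in {0, 4.7, 10.65, 15.2, 15.95, 16, 16.8, 17.6, 18.4, 18.65, 18.7, 19.2, 19.5, 20.3, 21.1, 21.9, 22.7, 23.5}, y in {-6.062, -4.677, -3.291, 0, 0, 1.386, 1.386, 2.771, 2.771, 4.157, 7.448, 8.4, 8.833, 10.219, 13.077, 22.257}
xmin=0, ymin=-6.062, xmax=23.5, ymax=22.257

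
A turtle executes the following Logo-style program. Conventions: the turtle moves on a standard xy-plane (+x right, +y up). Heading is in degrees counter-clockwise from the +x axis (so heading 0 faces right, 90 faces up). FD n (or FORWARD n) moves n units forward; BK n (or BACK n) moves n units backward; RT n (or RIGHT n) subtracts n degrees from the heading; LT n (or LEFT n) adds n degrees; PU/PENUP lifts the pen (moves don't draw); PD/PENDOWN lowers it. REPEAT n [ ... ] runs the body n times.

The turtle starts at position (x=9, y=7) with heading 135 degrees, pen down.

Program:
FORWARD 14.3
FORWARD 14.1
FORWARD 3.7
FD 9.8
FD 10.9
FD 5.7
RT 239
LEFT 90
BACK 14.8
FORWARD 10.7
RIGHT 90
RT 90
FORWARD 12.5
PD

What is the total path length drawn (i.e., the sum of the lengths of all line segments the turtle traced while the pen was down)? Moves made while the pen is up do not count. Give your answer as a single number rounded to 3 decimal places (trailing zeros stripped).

Executing turtle program step by step:
Start: pos=(9,7), heading=135, pen down
FD 14.3: (9,7) -> (-1.112,17.112) [heading=135, draw]
FD 14.1: (-1.112,17.112) -> (-11.082,27.082) [heading=135, draw]
FD 3.7: (-11.082,27.082) -> (-13.698,29.698) [heading=135, draw]
FD 9.8: (-13.698,29.698) -> (-20.628,36.628) [heading=135, draw]
FD 10.9: (-20.628,36.628) -> (-28.335,44.335) [heading=135, draw]
FD 5.7: (-28.335,44.335) -> (-32.366,48.366) [heading=135, draw]
RT 239: heading 135 -> 256
LT 90: heading 256 -> 346
BK 14.8: (-32.366,48.366) -> (-46.726,51.946) [heading=346, draw]
FD 10.7: (-46.726,51.946) -> (-36.344,49.358) [heading=346, draw]
RT 90: heading 346 -> 256
RT 90: heading 256 -> 166
FD 12.5: (-36.344,49.358) -> (-48.473,52.382) [heading=166, draw]
PD: pen down
Final: pos=(-48.473,52.382), heading=166, 9 segment(s) drawn

Segment lengths:
  seg 1: (9,7) -> (-1.112,17.112), length = 14.3
  seg 2: (-1.112,17.112) -> (-11.082,27.082), length = 14.1
  seg 3: (-11.082,27.082) -> (-13.698,29.698), length = 3.7
  seg 4: (-13.698,29.698) -> (-20.628,36.628), length = 9.8
  seg 5: (-20.628,36.628) -> (-28.335,44.335), length = 10.9
  seg 6: (-28.335,44.335) -> (-32.366,48.366), length = 5.7
  seg 7: (-32.366,48.366) -> (-46.726,51.946), length = 14.8
  seg 8: (-46.726,51.946) -> (-36.344,49.358), length = 10.7
  seg 9: (-36.344,49.358) -> (-48.473,52.382), length = 12.5
Total = 96.5

Answer: 96.5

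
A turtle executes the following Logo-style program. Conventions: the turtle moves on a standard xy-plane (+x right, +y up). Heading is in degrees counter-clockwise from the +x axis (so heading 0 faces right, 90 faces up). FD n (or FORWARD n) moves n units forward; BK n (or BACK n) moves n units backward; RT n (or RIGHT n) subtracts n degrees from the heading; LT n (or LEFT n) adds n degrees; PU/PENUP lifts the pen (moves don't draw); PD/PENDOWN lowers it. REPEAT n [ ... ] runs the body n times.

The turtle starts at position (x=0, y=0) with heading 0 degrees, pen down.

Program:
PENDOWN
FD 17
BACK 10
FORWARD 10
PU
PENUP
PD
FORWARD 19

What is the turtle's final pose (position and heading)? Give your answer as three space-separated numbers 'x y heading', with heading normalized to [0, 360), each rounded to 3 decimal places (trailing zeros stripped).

Answer: 36 0 0

Derivation:
Executing turtle program step by step:
Start: pos=(0,0), heading=0, pen down
PD: pen down
FD 17: (0,0) -> (17,0) [heading=0, draw]
BK 10: (17,0) -> (7,0) [heading=0, draw]
FD 10: (7,0) -> (17,0) [heading=0, draw]
PU: pen up
PU: pen up
PD: pen down
FD 19: (17,0) -> (36,0) [heading=0, draw]
Final: pos=(36,0), heading=0, 4 segment(s) drawn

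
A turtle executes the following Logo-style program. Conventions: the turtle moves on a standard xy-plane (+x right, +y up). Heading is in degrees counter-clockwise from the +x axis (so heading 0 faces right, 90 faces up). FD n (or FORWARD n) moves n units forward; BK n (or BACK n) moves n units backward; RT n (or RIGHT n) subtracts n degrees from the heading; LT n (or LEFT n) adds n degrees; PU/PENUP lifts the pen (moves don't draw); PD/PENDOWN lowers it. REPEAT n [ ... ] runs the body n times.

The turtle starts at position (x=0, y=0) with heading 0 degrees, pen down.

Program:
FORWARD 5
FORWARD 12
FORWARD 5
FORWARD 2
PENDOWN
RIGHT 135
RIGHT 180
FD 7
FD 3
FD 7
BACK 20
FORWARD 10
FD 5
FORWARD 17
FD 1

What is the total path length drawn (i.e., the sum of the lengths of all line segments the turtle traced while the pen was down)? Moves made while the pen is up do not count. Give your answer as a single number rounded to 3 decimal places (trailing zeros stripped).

Executing turtle program step by step:
Start: pos=(0,0), heading=0, pen down
FD 5: (0,0) -> (5,0) [heading=0, draw]
FD 12: (5,0) -> (17,0) [heading=0, draw]
FD 5: (17,0) -> (22,0) [heading=0, draw]
FD 2: (22,0) -> (24,0) [heading=0, draw]
PD: pen down
RT 135: heading 0 -> 225
RT 180: heading 225 -> 45
FD 7: (24,0) -> (28.95,4.95) [heading=45, draw]
FD 3: (28.95,4.95) -> (31.071,7.071) [heading=45, draw]
FD 7: (31.071,7.071) -> (36.021,12.021) [heading=45, draw]
BK 20: (36.021,12.021) -> (21.879,-2.121) [heading=45, draw]
FD 10: (21.879,-2.121) -> (28.95,4.95) [heading=45, draw]
FD 5: (28.95,4.95) -> (32.485,8.485) [heading=45, draw]
FD 17: (32.485,8.485) -> (44.506,20.506) [heading=45, draw]
FD 1: (44.506,20.506) -> (45.213,21.213) [heading=45, draw]
Final: pos=(45.213,21.213), heading=45, 12 segment(s) drawn

Segment lengths:
  seg 1: (0,0) -> (5,0), length = 5
  seg 2: (5,0) -> (17,0), length = 12
  seg 3: (17,0) -> (22,0), length = 5
  seg 4: (22,0) -> (24,0), length = 2
  seg 5: (24,0) -> (28.95,4.95), length = 7
  seg 6: (28.95,4.95) -> (31.071,7.071), length = 3
  seg 7: (31.071,7.071) -> (36.021,12.021), length = 7
  seg 8: (36.021,12.021) -> (21.879,-2.121), length = 20
  seg 9: (21.879,-2.121) -> (28.95,4.95), length = 10
  seg 10: (28.95,4.95) -> (32.485,8.485), length = 5
  seg 11: (32.485,8.485) -> (44.506,20.506), length = 17
  seg 12: (44.506,20.506) -> (45.213,21.213), length = 1
Total = 94

Answer: 94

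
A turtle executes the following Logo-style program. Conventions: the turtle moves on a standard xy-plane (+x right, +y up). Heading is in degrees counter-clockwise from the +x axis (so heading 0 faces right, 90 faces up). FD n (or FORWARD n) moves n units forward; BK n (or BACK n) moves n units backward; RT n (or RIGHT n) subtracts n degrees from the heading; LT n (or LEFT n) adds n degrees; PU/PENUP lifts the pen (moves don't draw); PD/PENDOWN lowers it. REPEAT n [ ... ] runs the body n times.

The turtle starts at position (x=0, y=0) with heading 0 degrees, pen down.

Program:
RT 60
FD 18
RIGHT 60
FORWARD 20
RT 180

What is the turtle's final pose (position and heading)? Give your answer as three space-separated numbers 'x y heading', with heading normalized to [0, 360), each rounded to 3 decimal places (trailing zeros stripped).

Answer: -1 -32.909 60

Derivation:
Executing turtle program step by step:
Start: pos=(0,0), heading=0, pen down
RT 60: heading 0 -> 300
FD 18: (0,0) -> (9,-15.588) [heading=300, draw]
RT 60: heading 300 -> 240
FD 20: (9,-15.588) -> (-1,-32.909) [heading=240, draw]
RT 180: heading 240 -> 60
Final: pos=(-1,-32.909), heading=60, 2 segment(s) drawn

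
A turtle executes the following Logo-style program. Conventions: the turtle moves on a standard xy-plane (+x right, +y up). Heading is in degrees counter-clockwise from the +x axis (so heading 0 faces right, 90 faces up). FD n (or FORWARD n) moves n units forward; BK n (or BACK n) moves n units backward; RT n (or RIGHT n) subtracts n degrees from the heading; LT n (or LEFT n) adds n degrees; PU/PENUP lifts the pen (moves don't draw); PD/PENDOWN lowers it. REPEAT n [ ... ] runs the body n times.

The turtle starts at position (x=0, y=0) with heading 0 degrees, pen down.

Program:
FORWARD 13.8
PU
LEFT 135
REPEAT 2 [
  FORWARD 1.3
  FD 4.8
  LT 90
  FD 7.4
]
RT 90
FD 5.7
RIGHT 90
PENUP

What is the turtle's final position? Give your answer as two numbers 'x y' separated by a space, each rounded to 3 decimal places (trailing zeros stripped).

Answer: 1.143 -14.496

Derivation:
Executing turtle program step by step:
Start: pos=(0,0), heading=0, pen down
FD 13.8: (0,0) -> (13.8,0) [heading=0, draw]
PU: pen up
LT 135: heading 0 -> 135
REPEAT 2 [
  -- iteration 1/2 --
  FD 1.3: (13.8,0) -> (12.881,0.919) [heading=135, move]
  FD 4.8: (12.881,0.919) -> (9.487,4.313) [heading=135, move]
  LT 90: heading 135 -> 225
  FD 7.4: (9.487,4.313) -> (4.254,-0.919) [heading=225, move]
  -- iteration 2/2 --
  FD 1.3: (4.254,-0.919) -> (3.335,-1.838) [heading=225, move]
  FD 4.8: (3.335,-1.838) -> (-0.059,-5.233) [heading=225, move]
  LT 90: heading 225 -> 315
  FD 7.4: (-0.059,-5.233) -> (5.173,-10.465) [heading=315, move]
]
RT 90: heading 315 -> 225
FD 5.7: (5.173,-10.465) -> (1.143,-14.496) [heading=225, move]
RT 90: heading 225 -> 135
PU: pen up
Final: pos=(1.143,-14.496), heading=135, 1 segment(s) drawn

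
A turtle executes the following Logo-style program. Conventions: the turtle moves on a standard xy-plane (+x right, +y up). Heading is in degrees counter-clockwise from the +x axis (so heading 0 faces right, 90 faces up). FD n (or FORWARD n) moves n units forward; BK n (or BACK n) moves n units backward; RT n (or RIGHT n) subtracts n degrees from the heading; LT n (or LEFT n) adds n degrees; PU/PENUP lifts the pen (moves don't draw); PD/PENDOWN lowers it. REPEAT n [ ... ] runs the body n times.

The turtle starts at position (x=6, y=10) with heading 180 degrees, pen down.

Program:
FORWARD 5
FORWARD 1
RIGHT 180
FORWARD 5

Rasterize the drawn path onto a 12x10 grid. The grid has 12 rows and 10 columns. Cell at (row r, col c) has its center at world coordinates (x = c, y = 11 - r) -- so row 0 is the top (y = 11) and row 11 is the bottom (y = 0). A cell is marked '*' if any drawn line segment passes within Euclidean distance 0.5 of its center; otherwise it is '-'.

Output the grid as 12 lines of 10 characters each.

Segment 0: (6,10) -> (1,10)
Segment 1: (1,10) -> (0,10)
Segment 2: (0,10) -> (5,10)

Answer: ----------
*******---
----------
----------
----------
----------
----------
----------
----------
----------
----------
----------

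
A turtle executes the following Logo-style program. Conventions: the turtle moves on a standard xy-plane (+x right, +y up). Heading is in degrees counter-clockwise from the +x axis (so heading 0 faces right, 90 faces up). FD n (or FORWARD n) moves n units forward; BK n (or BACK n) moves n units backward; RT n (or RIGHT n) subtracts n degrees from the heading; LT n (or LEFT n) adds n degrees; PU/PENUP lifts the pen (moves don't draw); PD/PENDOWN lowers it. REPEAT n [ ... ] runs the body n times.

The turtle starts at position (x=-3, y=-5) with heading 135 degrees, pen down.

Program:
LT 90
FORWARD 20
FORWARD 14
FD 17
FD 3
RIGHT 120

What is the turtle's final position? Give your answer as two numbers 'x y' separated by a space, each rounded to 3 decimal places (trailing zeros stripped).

Answer: -41.184 -43.184

Derivation:
Executing turtle program step by step:
Start: pos=(-3,-5), heading=135, pen down
LT 90: heading 135 -> 225
FD 20: (-3,-5) -> (-17.142,-19.142) [heading=225, draw]
FD 14: (-17.142,-19.142) -> (-27.042,-29.042) [heading=225, draw]
FD 17: (-27.042,-29.042) -> (-39.062,-41.062) [heading=225, draw]
FD 3: (-39.062,-41.062) -> (-41.184,-43.184) [heading=225, draw]
RT 120: heading 225 -> 105
Final: pos=(-41.184,-43.184), heading=105, 4 segment(s) drawn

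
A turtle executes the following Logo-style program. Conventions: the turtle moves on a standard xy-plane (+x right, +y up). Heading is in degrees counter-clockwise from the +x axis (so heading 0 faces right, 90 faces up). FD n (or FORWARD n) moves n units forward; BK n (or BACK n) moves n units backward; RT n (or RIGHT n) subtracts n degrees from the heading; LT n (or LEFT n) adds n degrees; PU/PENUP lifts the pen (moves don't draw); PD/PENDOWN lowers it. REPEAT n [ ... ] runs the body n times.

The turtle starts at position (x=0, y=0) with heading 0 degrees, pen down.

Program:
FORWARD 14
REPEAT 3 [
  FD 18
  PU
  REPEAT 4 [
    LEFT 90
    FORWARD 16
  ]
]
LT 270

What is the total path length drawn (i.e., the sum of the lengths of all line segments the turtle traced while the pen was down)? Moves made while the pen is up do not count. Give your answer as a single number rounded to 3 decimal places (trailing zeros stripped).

Answer: 32

Derivation:
Executing turtle program step by step:
Start: pos=(0,0), heading=0, pen down
FD 14: (0,0) -> (14,0) [heading=0, draw]
REPEAT 3 [
  -- iteration 1/3 --
  FD 18: (14,0) -> (32,0) [heading=0, draw]
  PU: pen up
  REPEAT 4 [
    -- iteration 1/4 --
    LT 90: heading 0 -> 90
    FD 16: (32,0) -> (32,16) [heading=90, move]
    -- iteration 2/4 --
    LT 90: heading 90 -> 180
    FD 16: (32,16) -> (16,16) [heading=180, move]
    -- iteration 3/4 --
    LT 90: heading 180 -> 270
    FD 16: (16,16) -> (16,0) [heading=270, move]
    -- iteration 4/4 --
    LT 90: heading 270 -> 0
    FD 16: (16,0) -> (32,0) [heading=0, move]
  ]
  -- iteration 2/3 --
  FD 18: (32,0) -> (50,0) [heading=0, move]
  PU: pen up
  REPEAT 4 [
    -- iteration 1/4 --
    LT 90: heading 0 -> 90
    FD 16: (50,0) -> (50,16) [heading=90, move]
    -- iteration 2/4 --
    LT 90: heading 90 -> 180
    FD 16: (50,16) -> (34,16) [heading=180, move]
    -- iteration 3/4 --
    LT 90: heading 180 -> 270
    FD 16: (34,16) -> (34,0) [heading=270, move]
    -- iteration 4/4 --
    LT 90: heading 270 -> 0
    FD 16: (34,0) -> (50,0) [heading=0, move]
  ]
  -- iteration 3/3 --
  FD 18: (50,0) -> (68,0) [heading=0, move]
  PU: pen up
  REPEAT 4 [
    -- iteration 1/4 --
    LT 90: heading 0 -> 90
    FD 16: (68,0) -> (68,16) [heading=90, move]
    -- iteration 2/4 --
    LT 90: heading 90 -> 180
    FD 16: (68,16) -> (52,16) [heading=180, move]
    -- iteration 3/4 --
    LT 90: heading 180 -> 270
    FD 16: (52,16) -> (52,0) [heading=270, move]
    -- iteration 4/4 --
    LT 90: heading 270 -> 0
    FD 16: (52,0) -> (68,0) [heading=0, move]
  ]
]
LT 270: heading 0 -> 270
Final: pos=(68,0), heading=270, 2 segment(s) drawn

Segment lengths:
  seg 1: (0,0) -> (14,0), length = 14
  seg 2: (14,0) -> (32,0), length = 18
Total = 32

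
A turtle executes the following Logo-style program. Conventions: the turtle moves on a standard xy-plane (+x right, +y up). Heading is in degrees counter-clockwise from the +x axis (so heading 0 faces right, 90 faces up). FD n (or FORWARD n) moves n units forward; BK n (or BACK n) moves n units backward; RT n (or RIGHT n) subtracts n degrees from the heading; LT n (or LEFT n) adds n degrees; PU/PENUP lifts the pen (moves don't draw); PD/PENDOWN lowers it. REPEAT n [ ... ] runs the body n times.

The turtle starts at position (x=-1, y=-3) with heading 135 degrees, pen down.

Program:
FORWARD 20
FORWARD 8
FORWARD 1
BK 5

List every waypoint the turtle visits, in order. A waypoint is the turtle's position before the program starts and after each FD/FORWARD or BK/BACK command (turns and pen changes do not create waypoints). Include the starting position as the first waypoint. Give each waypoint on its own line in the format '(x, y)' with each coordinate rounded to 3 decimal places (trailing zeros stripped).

Executing turtle program step by step:
Start: pos=(-1,-3), heading=135, pen down
FD 20: (-1,-3) -> (-15.142,11.142) [heading=135, draw]
FD 8: (-15.142,11.142) -> (-20.799,16.799) [heading=135, draw]
FD 1: (-20.799,16.799) -> (-21.506,17.506) [heading=135, draw]
BK 5: (-21.506,17.506) -> (-17.971,13.971) [heading=135, draw]
Final: pos=(-17.971,13.971), heading=135, 4 segment(s) drawn
Waypoints (5 total):
(-1, -3)
(-15.142, 11.142)
(-20.799, 16.799)
(-21.506, 17.506)
(-17.971, 13.971)

Answer: (-1, -3)
(-15.142, 11.142)
(-20.799, 16.799)
(-21.506, 17.506)
(-17.971, 13.971)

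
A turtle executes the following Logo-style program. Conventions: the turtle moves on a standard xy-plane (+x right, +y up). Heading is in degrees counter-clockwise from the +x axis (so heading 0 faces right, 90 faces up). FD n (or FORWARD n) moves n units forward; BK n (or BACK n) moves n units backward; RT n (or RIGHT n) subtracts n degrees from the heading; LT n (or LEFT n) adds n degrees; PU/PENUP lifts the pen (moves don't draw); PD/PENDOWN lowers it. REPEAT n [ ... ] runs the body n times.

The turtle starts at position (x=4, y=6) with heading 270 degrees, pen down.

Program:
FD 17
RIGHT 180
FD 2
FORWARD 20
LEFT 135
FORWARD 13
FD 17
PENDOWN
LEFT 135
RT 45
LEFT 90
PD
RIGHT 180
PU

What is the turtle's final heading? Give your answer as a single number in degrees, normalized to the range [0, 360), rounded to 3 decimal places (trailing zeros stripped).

Executing turtle program step by step:
Start: pos=(4,6), heading=270, pen down
FD 17: (4,6) -> (4,-11) [heading=270, draw]
RT 180: heading 270 -> 90
FD 2: (4,-11) -> (4,-9) [heading=90, draw]
FD 20: (4,-9) -> (4,11) [heading=90, draw]
LT 135: heading 90 -> 225
FD 13: (4,11) -> (-5.192,1.808) [heading=225, draw]
FD 17: (-5.192,1.808) -> (-17.213,-10.213) [heading=225, draw]
PD: pen down
LT 135: heading 225 -> 0
RT 45: heading 0 -> 315
LT 90: heading 315 -> 45
PD: pen down
RT 180: heading 45 -> 225
PU: pen up
Final: pos=(-17.213,-10.213), heading=225, 5 segment(s) drawn

Answer: 225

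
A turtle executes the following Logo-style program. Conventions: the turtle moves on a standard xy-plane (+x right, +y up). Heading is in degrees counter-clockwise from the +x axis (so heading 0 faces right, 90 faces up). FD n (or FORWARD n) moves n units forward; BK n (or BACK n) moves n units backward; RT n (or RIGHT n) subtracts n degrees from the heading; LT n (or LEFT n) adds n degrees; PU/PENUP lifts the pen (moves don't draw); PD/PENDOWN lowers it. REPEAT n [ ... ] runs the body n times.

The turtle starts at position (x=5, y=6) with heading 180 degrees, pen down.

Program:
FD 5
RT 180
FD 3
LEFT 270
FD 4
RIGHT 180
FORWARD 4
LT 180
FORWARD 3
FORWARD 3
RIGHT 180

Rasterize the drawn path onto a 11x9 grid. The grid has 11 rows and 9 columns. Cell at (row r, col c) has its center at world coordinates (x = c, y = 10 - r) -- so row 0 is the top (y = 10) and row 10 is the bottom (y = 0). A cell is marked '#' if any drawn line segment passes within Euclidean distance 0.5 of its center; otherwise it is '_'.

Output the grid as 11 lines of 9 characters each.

Segment 0: (5,6) -> (0,6)
Segment 1: (0,6) -> (3,6)
Segment 2: (3,6) -> (3,2)
Segment 3: (3,2) -> (3,6)
Segment 4: (3,6) -> (3,3)
Segment 5: (3,3) -> (3,0)

Answer: _________
_________
_________
_________
######___
___#_____
___#_____
___#_____
___#_____
___#_____
___#_____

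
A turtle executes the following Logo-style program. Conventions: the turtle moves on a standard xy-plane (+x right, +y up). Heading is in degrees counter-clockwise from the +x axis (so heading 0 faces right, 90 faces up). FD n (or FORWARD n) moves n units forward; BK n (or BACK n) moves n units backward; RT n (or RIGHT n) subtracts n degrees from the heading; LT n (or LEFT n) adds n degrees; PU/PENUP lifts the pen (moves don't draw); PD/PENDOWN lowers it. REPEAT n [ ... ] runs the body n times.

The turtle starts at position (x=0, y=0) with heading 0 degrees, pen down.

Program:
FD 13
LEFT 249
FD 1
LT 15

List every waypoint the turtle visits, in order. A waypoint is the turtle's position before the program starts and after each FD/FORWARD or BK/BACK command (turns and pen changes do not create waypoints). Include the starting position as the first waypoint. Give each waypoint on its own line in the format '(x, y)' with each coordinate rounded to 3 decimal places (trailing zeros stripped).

Answer: (0, 0)
(13, 0)
(12.642, -0.934)

Derivation:
Executing turtle program step by step:
Start: pos=(0,0), heading=0, pen down
FD 13: (0,0) -> (13,0) [heading=0, draw]
LT 249: heading 0 -> 249
FD 1: (13,0) -> (12.642,-0.934) [heading=249, draw]
LT 15: heading 249 -> 264
Final: pos=(12.642,-0.934), heading=264, 2 segment(s) drawn
Waypoints (3 total):
(0, 0)
(13, 0)
(12.642, -0.934)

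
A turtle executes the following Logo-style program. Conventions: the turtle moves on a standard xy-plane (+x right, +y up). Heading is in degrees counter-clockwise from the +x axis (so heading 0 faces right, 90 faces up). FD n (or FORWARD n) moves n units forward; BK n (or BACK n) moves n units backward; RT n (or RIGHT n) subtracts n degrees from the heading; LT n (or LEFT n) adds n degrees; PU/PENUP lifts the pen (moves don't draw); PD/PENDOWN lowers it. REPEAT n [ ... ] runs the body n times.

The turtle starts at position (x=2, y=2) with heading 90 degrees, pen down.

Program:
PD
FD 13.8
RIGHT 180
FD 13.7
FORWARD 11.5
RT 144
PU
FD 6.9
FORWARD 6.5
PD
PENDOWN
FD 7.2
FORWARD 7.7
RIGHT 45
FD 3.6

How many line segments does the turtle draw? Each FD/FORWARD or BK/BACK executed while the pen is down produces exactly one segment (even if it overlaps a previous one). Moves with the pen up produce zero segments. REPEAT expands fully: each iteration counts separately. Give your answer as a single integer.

Executing turtle program step by step:
Start: pos=(2,2), heading=90, pen down
PD: pen down
FD 13.8: (2,2) -> (2,15.8) [heading=90, draw]
RT 180: heading 90 -> 270
FD 13.7: (2,15.8) -> (2,2.1) [heading=270, draw]
FD 11.5: (2,2.1) -> (2,-9.4) [heading=270, draw]
RT 144: heading 270 -> 126
PU: pen up
FD 6.9: (2,-9.4) -> (-2.056,-3.818) [heading=126, move]
FD 6.5: (-2.056,-3.818) -> (-5.876,1.441) [heading=126, move]
PD: pen down
PD: pen down
FD 7.2: (-5.876,1.441) -> (-10.108,7.266) [heading=126, draw]
FD 7.7: (-10.108,7.266) -> (-14.634,13.495) [heading=126, draw]
RT 45: heading 126 -> 81
FD 3.6: (-14.634,13.495) -> (-14.071,17.051) [heading=81, draw]
Final: pos=(-14.071,17.051), heading=81, 6 segment(s) drawn
Segments drawn: 6

Answer: 6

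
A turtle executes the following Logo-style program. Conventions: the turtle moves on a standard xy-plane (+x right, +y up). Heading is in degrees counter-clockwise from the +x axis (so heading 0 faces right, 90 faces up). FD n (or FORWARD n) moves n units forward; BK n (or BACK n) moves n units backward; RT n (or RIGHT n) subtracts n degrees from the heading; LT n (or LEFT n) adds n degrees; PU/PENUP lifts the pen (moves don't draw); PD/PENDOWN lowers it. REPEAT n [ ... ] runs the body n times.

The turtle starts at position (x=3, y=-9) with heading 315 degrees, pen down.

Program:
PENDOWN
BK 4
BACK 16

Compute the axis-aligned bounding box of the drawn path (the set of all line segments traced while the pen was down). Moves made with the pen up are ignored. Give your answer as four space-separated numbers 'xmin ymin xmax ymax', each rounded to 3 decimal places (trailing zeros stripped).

Executing turtle program step by step:
Start: pos=(3,-9), heading=315, pen down
PD: pen down
BK 4: (3,-9) -> (0.172,-6.172) [heading=315, draw]
BK 16: (0.172,-6.172) -> (-11.142,5.142) [heading=315, draw]
Final: pos=(-11.142,5.142), heading=315, 2 segment(s) drawn

Segment endpoints: x in {-11.142, 0.172, 3}, y in {-9, -6.172, 5.142}
xmin=-11.142, ymin=-9, xmax=3, ymax=5.142

Answer: -11.142 -9 3 5.142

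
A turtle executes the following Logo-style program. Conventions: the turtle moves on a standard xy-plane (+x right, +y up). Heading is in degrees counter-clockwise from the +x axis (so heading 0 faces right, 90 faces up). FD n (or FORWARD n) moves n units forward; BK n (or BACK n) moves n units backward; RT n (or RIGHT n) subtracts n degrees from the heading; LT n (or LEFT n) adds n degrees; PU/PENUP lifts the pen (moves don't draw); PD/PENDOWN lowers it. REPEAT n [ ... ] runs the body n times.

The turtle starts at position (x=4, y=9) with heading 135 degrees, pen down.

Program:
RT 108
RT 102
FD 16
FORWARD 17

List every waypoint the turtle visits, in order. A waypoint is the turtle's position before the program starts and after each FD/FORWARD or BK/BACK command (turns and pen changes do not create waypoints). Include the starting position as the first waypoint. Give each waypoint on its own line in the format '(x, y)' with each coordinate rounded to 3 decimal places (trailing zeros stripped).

Executing turtle program step by step:
Start: pos=(4,9), heading=135, pen down
RT 108: heading 135 -> 27
RT 102: heading 27 -> 285
FD 16: (4,9) -> (8.141,-6.455) [heading=285, draw]
FD 17: (8.141,-6.455) -> (12.541,-22.876) [heading=285, draw]
Final: pos=(12.541,-22.876), heading=285, 2 segment(s) drawn
Waypoints (3 total):
(4, 9)
(8.141, -6.455)
(12.541, -22.876)

Answer: (4, 9)
(8.141, -6.455)
(12.541, -22.876)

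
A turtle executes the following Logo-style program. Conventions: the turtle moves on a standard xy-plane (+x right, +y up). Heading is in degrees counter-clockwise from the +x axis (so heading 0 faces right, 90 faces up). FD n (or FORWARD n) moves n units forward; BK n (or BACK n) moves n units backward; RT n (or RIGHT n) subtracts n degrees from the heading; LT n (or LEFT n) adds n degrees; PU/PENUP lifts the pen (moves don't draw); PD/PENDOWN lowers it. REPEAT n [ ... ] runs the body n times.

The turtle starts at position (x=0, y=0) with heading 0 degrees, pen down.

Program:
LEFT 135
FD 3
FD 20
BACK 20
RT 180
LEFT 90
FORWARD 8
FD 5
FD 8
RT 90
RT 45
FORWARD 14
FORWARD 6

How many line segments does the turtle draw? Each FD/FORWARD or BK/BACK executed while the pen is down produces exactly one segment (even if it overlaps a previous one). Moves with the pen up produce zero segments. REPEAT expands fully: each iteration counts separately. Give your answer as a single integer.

Executing turtle program step by step:
Start: pos=(0,0), heading=0, pen down
LT 135: heading 0 -> 135
FD 3: (0,0) -> (-2.121,2.121) [heading=135, draw]
FD 20: (-2.121,2.121) -> (-16.263,16.263) [heading=135, draw]
BK 20: (-16.263,16.263) -> (-2.121,2.121) [heading=135, draw]
RT 180: heading 135 -> 315
LT 90: heading 315 -> 45
FD 8: (-2.121,2.121) -> (3.536,7.778) [heading=45, draw]
FD 5: (3.536,7.778) -> (7.071,11.314) [heading=45, draw]
FD 8: (7.071,11.314) -> (12.728,16.971) [heading=45, draw]
RT 90: heading 45 -> 315
RT 45: heading 315 -> 270
FD 14: (12.728,16.971) -> (12.728,2.971) [heading=270, draw]
FD 6: (12.728,2.971) -> (12.728,-3.029) [heading=270, draw]
Final: pos=(12.728,-3.029), heading=270, 8 segment(s) drawn
Segments drawn: 8

Answer: 8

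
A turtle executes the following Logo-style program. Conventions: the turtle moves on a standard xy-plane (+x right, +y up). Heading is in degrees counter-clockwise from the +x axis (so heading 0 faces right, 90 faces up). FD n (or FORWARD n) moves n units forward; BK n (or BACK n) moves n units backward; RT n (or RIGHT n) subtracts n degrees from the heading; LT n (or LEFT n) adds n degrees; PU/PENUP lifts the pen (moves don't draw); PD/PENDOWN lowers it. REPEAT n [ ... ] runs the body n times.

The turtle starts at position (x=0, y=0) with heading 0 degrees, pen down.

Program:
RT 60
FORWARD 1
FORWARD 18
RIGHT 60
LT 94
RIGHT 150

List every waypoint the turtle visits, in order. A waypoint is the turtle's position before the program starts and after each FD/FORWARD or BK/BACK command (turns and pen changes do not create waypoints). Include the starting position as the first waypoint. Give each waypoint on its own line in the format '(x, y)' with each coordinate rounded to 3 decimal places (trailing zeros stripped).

Answer: (0, 0)
(0.5, -0.866)
(9.5, -16.454)

Derivation:
Executing turtle program step by step:
Start: pos=(0,0), heading=0, pen down
RT 60: heading 0 -> 300
FD 1: (0,0) -> (0.5,-0.866) [heading=300, draw]
FD 18: (0.5,-0.866) -> (9.5,-16.454) [heading=300, draw]
RT 60: heading 300 -> 240
LT 94: heading 240 -> 334
RT 150: heading 334 -> 184
Final: pos=(9.5,-16.454), heading=184, 2 segment(s) drawn
Waypoints (3 total):
(0, 0)
(0.5, -0.866)
(9.5, -16.454)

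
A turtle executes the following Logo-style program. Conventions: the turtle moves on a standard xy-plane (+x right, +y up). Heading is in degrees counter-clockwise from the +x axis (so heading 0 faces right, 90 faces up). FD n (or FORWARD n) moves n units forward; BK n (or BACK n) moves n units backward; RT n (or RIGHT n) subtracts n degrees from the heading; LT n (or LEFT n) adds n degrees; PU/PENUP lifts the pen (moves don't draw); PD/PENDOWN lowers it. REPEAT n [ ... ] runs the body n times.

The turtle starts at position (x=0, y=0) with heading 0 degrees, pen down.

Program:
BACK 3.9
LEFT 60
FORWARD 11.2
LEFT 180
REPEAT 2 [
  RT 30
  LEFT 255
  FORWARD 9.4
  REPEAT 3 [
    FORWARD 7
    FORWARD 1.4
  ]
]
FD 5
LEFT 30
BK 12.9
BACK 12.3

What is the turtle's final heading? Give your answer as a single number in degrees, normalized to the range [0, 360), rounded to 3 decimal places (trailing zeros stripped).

Answer: 0

Derivation:
Executing turtle program step by step:
Start: pos=(0,0), heading=0, pen down
BK 3.9: (0,0) -> (-3.9,0) [heading=0, draw]
LT 60: heading 0 -> 60
FD 11.2: (-3.9,0) -> (1.7,9.699) [heading=60, draw]
LT 180: heading 60 -> 240
REPEAT 2 [
  -- iteration 1/2 --
  RT 30: heading 240 -> 210
  LT 255: heading 210 -> 105
  FD 9.4: (1.7,9.699) -> (-0.733,18.779) [heading=105, draw]
  REPEAT 3 [
    -- iteration 1/3 --
    FD 7: (-0.733,18.779) -> (-2.545,25.541) [heading=105, draw]
    FD 1.4: (-2.545,25.541) -> (-2.907,26.893) [heading=105, draw]
    -- iteration 2/3 --
    FD 7: (-2.907,26.893) -> (-4.719,33.654) [heading=105, draw]
    FD 1.4: (-4.719,33.654) -> (-5.081,35.007) [heading=105, draw]
    -- iteration 3/3 --
    FD 7: (-5.081,35.007) -> (-6.893,41.768) [heading=105, draw]
    FD 1.4: (-6.893,41.768) -> (-7.255,43.121) [heading=105, draw]
  ]
  -- iteration 2/2 --
  RT 30: heading 105 -> 75
  LT 255: heading 75 -> 330
  FD 9.4: (-7.255,43.121) -> (0.885,38.421) [heading=330, draw]
  REPEAT 3 [
    -- iteration 1/3 --
    FD 7: (0.885,38.421) -> (6.948,34.921) [heading=330, draw]
    FD 1.4: (6.948,34.921) -> (8.16,34.221) [heading=330, draw]
    -- iteration 2/3 --
    FD 7: (8.16,34.221) -> (14.222,30.721) [heading=330, draw]
    FD 1.4: (14.222,30.721) -> (15.435,30.021) [heading=330, draw]
    -- iteration 3/3 --
    FD 7: (15.435,30.021) -> (21.497,26.521) [heading=330, draw]
    FD 1.4: (21.497,26.521) -> (22.709,25.821) [heading=330, draw]
  ]
]
FD 5: (22.709,25.821) -> (27.039,23.321) [heading=330, draw]
LT 30: heading 330 -> 0
BK 12.9: (27.039,23.321) -> (14.139,23.321) [heading=0, draw]
BK 12.3: (14.139,23.321) -> (1.839,23.321) [heading=0, draw]
Final: pos=(1.839,23.321), heading=0, 19 segment(s) drawn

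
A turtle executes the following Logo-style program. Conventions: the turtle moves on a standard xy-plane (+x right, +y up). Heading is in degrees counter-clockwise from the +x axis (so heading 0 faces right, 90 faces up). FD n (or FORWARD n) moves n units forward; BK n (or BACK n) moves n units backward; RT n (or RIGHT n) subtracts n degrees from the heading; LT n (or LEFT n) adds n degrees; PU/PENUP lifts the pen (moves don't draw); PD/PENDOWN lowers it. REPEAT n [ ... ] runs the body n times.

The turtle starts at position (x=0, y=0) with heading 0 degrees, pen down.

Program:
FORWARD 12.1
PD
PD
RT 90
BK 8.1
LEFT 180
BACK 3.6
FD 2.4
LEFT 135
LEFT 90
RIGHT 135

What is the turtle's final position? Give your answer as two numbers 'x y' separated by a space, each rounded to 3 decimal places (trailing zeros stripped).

Answer: 12.1 6.9

Derivation:
Executing turtle program step by step:
Start: pos=(0,0), heading=0, pen down
FD 12.1: (0,0) -> (12.1,0) [heading=0, draw]
PD: pen down
PD: pen down
RT 90: heading 0 -> 270
BK 8.1: (12.1,0) -> (12.1,8.1) [heading=270, draw]
LT 180: heading 270 -> 90
BK 3.6: (12.1,8.1) -> (12.1,4.5) [heading=90, draw]
FD 2.4: (12.1,4.5) -> (12.1,6.9) [heading=90, draw]
LT 135: heading 90 -> 225
LT 90: heading 225 -> 315
RT 135: heading 315 -> 180
Final: pos=(12.1,6.9), heading=180, 4 segment(s) drawn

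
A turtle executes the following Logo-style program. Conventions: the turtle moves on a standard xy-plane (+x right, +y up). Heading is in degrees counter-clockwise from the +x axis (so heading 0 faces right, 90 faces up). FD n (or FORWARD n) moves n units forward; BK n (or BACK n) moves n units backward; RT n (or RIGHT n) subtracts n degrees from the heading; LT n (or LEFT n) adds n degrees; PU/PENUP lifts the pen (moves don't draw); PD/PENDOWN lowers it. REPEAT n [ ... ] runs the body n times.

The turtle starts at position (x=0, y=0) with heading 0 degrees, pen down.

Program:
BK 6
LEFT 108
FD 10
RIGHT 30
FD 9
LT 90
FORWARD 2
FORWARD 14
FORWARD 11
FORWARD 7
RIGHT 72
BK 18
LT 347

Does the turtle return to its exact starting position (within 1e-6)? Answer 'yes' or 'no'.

Executing turtle program step by step:
Start: pos=(0,0), heading=0, pen down
BK 6: (0,0) -> (-6,0) [heading=0, draw]
LT 108: heading 0 -> 108
FD 10: (-6,0) -> (-9.09,9.511) [heading=108, draw]
RT 30: heading 108 -> 78
FD 9: (-9.09,9.511) -> (-7.219,18.314) [heading=78, draw]
LT 90: heading 78 -> 168
FD 2: (-7.219,18.314) -> (-9.175,18.73) [heading=168, draw]
FD 14: (-9.175,18.73) -> (-22.869,21.64) [heading=168, draw]
FD 11: (-22.869,21.64) -> (-33.629,23.928) [heading=168, draw]
FD 7: (-33.629,23.928) -> (-40.476,25.383) [heading=168, draw]
RT 72: heading 168 -> 96
BK 18: (-40.476,25.383) -> (-38.594,7.481) [heading=96, draw]
LT 347: heading 96 -> 83
Final: pos=(-38.594,7.481), heading=83, 8 segment(s) drawn

Start position: (0, 0)
Final position: (-38.594, 7.481)
Distance = 39.313; >= 1e-6 -> NOT closed

Answer: no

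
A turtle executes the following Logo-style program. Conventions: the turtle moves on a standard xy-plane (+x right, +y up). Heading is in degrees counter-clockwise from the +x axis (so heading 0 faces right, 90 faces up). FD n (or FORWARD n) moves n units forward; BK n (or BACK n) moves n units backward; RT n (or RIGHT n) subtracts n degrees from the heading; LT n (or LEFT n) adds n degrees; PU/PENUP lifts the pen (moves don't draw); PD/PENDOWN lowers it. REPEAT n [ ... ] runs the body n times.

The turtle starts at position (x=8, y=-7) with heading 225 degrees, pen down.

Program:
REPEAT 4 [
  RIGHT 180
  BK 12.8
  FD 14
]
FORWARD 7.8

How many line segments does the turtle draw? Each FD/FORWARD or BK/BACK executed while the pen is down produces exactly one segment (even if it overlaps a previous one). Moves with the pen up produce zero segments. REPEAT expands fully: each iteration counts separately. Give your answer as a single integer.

Executing turtle program step by step:
Start: pos=(8,-7), heading=225, pen down
REPEAT 4 [
  -- iteration 1/4 --
  RT 180: heading 225 -> 45
  BK 12.8: (8,-7) -> (-1.051,-16.051) [heading=45, draw]
  FD 14: (-1.051,-16.051) -> (8.849,-6.151) [heading=45, draw]
  -- iteration 2/4 --
  RT 180: heading 45 -> 225
  BK 12.8: (8.849,-6.151) -> (17.899,2.899) [heading=225, draw]
  FD 14: (17.899,2.899) -> (8,-7) [heading=225, draw]
  -- iteration 3/4 --
  RT 180: heading 225 -> 45
  BK 12.8: (8,-7) -> (-1.051,-16.051) [heading=45, draw]
  FD 14: (-1.051,-16.051) -> (8.849,-6.151) [heading=45, draw]
  -- iteration 4/4 --
  RT 180: heading 45 -> 225
  BK 12.8: (8.849,-6.151) -> (17.899,2.899) [heading=225, draw]
  FD 14: (17.899,2.899) -> (8,-7) [heading=225, draw]
]
FD 7.8: (8,-7) -> (2.485,-12.515) [heading=225, draw]
Final: pos=(2.485,-12.515), heading=225, 9 segment(s) drawn
Segments drawn: 9

Answer: 9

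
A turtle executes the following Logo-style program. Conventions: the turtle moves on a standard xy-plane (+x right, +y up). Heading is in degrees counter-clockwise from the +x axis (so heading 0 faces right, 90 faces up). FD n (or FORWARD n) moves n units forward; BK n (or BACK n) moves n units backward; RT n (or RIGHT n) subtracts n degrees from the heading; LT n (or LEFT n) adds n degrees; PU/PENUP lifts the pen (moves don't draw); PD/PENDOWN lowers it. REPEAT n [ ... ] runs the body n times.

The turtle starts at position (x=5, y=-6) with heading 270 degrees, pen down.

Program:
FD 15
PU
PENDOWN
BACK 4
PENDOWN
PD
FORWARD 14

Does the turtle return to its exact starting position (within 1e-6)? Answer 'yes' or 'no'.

Answer: no

Derivation:
Executing turtle program step by step:
Start: pos=(5,-6), heading=270, pen down
FD 15: (5,-6) -> (5,-21) [heading=270, draw]
PU: pen up
PD: pen down
BK 4: (5,-21) -> (5,-17) [heading=270, draw]
PD: pen down
PD: pen down
FD 14: (5,-17) -> (5,-31) [heading=270, draw]
Final: pos=(5,-31), heading=270, 3 segment(s) drawn

Start position: (5, -6)
Final position: (5, -31)
Distance = 25; >= 1e-6 -> NOT closed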